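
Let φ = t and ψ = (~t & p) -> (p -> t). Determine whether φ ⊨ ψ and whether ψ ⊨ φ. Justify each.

(⇒) holds; (⇐) fails.

[⇒] Assume the antecedent. If p is true, the antecedent forces (p = T, t = T), and (~t & p) -> (p -> t) holds there. If p is false, (~t & p) -> (p -> t) reduces to true regardless of the other variables. Either way (~t & p) -> (p -> t) holds.

[⇐] This fails. Under p = F, t = F, the left side is false but the right side is true.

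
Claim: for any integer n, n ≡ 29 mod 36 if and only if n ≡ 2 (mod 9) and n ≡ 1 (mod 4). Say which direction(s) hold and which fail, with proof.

Both directions hold.

[⇐] If n ≡ 2 (mod 9) and n ≡ 1 (mod 4), then by the Chinese remainder theorem n ≡ 29 (mod 36). This is exactly n ≡ 29 (mod 36).

[⇒] Suppose n ≡ 29 (mod 36); write n = 36j + 29. Since 9 ∣ 36, reducing mod 9 gives n ≡ 29 ≡ 2 (mod 9); since 4 ∣ 36, reducing mod 4 gives n ≡ 29 ≡ 1 (mod 4).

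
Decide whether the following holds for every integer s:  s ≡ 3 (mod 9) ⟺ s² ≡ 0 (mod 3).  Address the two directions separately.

(⇒) holds; (⇐) fails.

(⇒) Suppose s ≡ 3 (mod 9). Then s² ≡ 3² = 9 (mod 9), and since 3 ∣ 9, also s² ≡ 0 (mod 3).

(⇐) This fails: take s = 0. Then 0² = 0 ≡ 0 (mod 3), yet 0 ≡ 0 (mod 9), not 3.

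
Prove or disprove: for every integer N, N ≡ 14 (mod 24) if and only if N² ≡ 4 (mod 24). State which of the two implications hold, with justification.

(⇒) holds; (⇐) fails.

Forward direction. Suppose N ≡ 14 (mod 24). Write N = 24j + 14. Then (24j + 14)² = 576j² + 672j + 196 = 24(24j² + 28j + 8) + 4, so N² ≡ 4 (mod 24).

Converse. This fails: take N = 2. Then 2² = 4 ≡ 4 (mod 24), yet 2 ≡ 2 (mod 24), not 14.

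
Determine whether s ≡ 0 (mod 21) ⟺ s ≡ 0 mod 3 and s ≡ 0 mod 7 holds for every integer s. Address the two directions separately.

Equivalent; both directions hold.

Converse. If s ≡ 0 (mod 3) and s ≡ 0 (mod 7), then by the Chinese remainder theorem s ≡ 0 (mod 21). This is exactly s ≡ 0 (mod 21).

Forward direction. Suppose s ≡ 0 (mod 21); write s = 21j + 0. Since 3 ∣ 21, reducing mod 3 gives s ≡ 0 (mod 3); since 7 ∣ 21, reducing mod 7 gives s ≡ 0 (mod 7).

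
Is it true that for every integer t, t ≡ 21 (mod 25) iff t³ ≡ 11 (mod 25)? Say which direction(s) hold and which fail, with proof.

Both implications hold.

(⟹) Suppose t ≡ 21 (mod 25). Write t = 25j + 21. Then (25j + 21)³ = 15625j³ + 39375j² + 33075j + 9261 = 25(625j³ + 1575j² + 1323j + 370) + 11, so t³ ≡ 11 (mod 25).

(⟸) Conversely, suppose t³ ≡ 11 (mod 25). The only residue r in {0, …, 24} with r³ ≡ 11 (mod 25) is r = 21, so t ≡ 21 (mod 25).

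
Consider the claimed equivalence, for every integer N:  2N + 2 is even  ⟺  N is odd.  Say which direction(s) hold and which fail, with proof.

(→) This fails: take N = 0. Then 2N + 2 = 2, which is even, yet N = 0 is even, not odd.

(←) Suppose N is odd. Since 2 is even, 2N is even for every N, so 2N + 2 has the same parity as 2, which is even. Hence 2N + 2 is even.

Only the converse holds.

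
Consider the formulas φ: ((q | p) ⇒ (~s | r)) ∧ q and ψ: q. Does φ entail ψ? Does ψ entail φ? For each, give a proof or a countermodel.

(⇒) holds; (⇐) fails.

(→) Assume the antecedent. If q is true, q reduces to true regardless of the other variables. If q is false, the antecedent cannot hold. Either way q holds.

(←) This fails. Under p = F, s = T, q = T, r = F, the left side is false but the right side is true.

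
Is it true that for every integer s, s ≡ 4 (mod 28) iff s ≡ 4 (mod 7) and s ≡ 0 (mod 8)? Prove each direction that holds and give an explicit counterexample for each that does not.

Only the converse holds.

Forward direction. This fails: s = 4 gives 4 ≡ 4 (mod 28) but 4 ≡ 4 (mod 8), so the conjunction on the right does not hold.

Converse. If s ≡ 4 (mod 7) and s ≡ 0 (mod 8), then by the Chinese remainder theorem s ≡ 32 (mod 56). Since 32 ≡ 4 (mod 28) and 28 ∣ 56, we get s ≡ 4 (mod 28).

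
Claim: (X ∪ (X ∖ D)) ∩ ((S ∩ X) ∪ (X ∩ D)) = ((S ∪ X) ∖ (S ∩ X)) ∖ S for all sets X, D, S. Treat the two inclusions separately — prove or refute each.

(⊆) This inclusion fails. Take X = {1}, D = ∅, S = {1}; then 1 ∈ (X ∪ (X ∖ D)) ∩ ((S ∩ X) ∪ (X ∩ D)) but 1 ∉ ((S ∪ X) ∖ (S ∩ X)) ∖ S.

(⊇) This inclusion fails. Take X = {1}, D = ∅, S = ∅; then 1 ∈ ((S ∪ X) ∖ (S ∩ X)) ∖ S but 1 ∉ (X ∪ (X ∖ D)) ∩ ((S ∩ X) ∪ (X ∩ D)).

Both inclusions fail.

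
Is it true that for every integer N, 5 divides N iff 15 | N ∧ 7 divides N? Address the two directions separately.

(→) This fails: take N = 5. Certainly 5 ∣ 5, but 15 ∤ 5.

(←) Suppose 15 ∣ N and 7 ∣ N. Any common multiple of 15 and 7 is a multiple of their lcm; here gcd(15, 7) = 1, so lcm(15, 7) = 15·7 = 105, so 105 ∣ N. Since 5 ∣ 105, it follows that 5 ∣ N.

The forward direction fails; the converse holds.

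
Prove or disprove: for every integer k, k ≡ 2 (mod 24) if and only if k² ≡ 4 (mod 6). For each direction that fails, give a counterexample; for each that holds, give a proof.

Only the forward implication holds.

(→) Suppose k ≡ 2 (mod 24). Then k² ≡ 2² = 4 (mod 24), and since 6 ∣ 24, also k² ≡ 4 (mod 6).

(←) This fails: take k = 4. Then 4² = 16 ≡ 4 (mod 6), yet 4 ≡ 4 (mod 24), not 2.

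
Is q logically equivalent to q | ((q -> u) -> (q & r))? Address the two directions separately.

Both directions hold; the statement is true.

Forward direction. Assume the antecedent. If u is true, the antecedent forces (u = T, r = F, q = T) or (u = T, r = T, q = T), and q | ((q -> u) -> (q & r)) holds there. If u is false, the antecedent forces (u = F, r = F, q = T) or (u = F, r = T, q = T), and q | ((q -> u) -> (q & r)) holds there. Either way q | ((q -> u) -> (q & r)) holds.

Converse. Assume the antecedent. If u is true, the antecedent forces (u = T, r = F, q = T) or (u = T, r = T, q = T), and q holds there. If u is false, the antecedent forces (u = F, r = F, q = T) or (u = F, r = T, q = T), and q holds there. Either way q holds.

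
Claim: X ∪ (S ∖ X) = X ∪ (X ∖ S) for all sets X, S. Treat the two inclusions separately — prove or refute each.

(⊆) This inclusion fails. Take X = ∅, S = {1}; then 1 ∈ X ∪ (S ∖ X) but 1 ∉ X ∪ (X ∖ S).

(⊇) Let x ∈ X ∪ (X ∖ S). Then either x ∈ X and x ∉ S; or x ∈ X ∩ S. In each case x ∈ X ∪ (S ∖ X), so X ∪ (X ∖ S) ⊆ X ∪ (S ∖ X).

(⊆) fails; (⊇) holds.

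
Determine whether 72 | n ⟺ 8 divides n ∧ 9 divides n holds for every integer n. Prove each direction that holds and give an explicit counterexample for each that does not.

(→) If 72 ∣ n, write n = 72q. Since 72 = 9·8, n = 8·(9q), so 8 ∣ n; and since 72 = 8·9, n = 9·(8q), so 9 ∣ n.

(←) Suppose 8 ∣ n and 9 ∣ n. Any common multiple of 8 and 9 is a multiple of their lcm; here gcd(8, 9) = 1, so lcm(8, 9) = 8·9 = 72, so 72 ∣ n.

The biconditional holds.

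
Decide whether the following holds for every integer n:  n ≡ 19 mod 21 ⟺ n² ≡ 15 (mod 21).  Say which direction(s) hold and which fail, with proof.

(→) This fails: take n = 19. Then 19 ≡ 19 (mod 21), but 19² = 361 ≡ 4 (mod 21), not 15.

(←) This fails: take n = 6. Then 6² = 36 ≡ 15 (mod 21), yet 6 ≡ 6 (mod 21), not 19.

Both directions fail.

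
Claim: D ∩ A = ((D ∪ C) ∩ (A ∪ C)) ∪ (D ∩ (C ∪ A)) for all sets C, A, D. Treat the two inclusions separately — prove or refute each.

Only the forward inclusion holds.

Forward inclusion. Let x ∈ D ∩ A. Then either x ∈ A ∩ D and x ∉ C; or x ∈ C ∩ A ∩ D. In each case x ∈ ((D ∪ C) ∩ (A ∪ C)) ∪ (D ∩ (C ∪ A)), so D ∩ A ⊆ ((D ∪ C) ∩ (A ∪ C)) ∪ (D ∩ (C ∪ A)).

Reverse inclusion. This inclusion fails. Take C = {1}, A = ∅, D = ∅; then 1 ∈ ((D ∪ C) ∩ (A ∪ C)) ∪ (D ∩ (C ∪ A)) but 1 ∉ D ∩ A.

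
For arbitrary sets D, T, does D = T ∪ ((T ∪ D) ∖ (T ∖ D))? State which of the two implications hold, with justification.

(⟹) Let x ∈ D. Then either x ∈ D and x ∉ T; or x ∈ D ∩ T. In each case x ∈ T ∪ ((T ∪ D) ∖ (T ∖ D)), so D ⊆ T ∪ ((T ∪ D) ∖ (T ∖ D)).

(⟸) This inclusion fails. Take D = ∅, T = {1}; then 1 ∈ T ∪ ((T ∪ D) ∖ (T ∖ D)) but 1 ∉ D.

Only the forward inclusion holds.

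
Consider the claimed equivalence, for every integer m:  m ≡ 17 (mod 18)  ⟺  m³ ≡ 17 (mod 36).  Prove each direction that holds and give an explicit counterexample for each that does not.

Both directions fail.

(⟹) This fails: take m = 35. Then 35 ≡ 17 (mod 18), but 35³ = 42875 ≡ 35 (mod 36), not 17.

(⟸) This fails: take m = 5. Then 5³ = 125 ≡ 17 (mod 36), yet 5 ≡ 5 (mod 18), not 17.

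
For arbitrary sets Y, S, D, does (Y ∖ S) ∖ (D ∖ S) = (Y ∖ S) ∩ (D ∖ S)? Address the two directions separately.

(⟹) This inclusion fails. Take Y = {1}, S = ∅, D = ∅; then 1 ∈ (Y ∖ S) ∖ (D ∖ S) but 1 ∉ (Y ∖ S) ∩ (D ∖ S).

(⟸) This inclusion fails. Take Y = {1}, S = ∅, D = {1}; then 1 ∈ (Y ∖ S) ∩ (D ∖ S) but 1 ∉ (Y ∖ S) ∖ (D ∖ S).

(⊆) fails and (⊇) fails.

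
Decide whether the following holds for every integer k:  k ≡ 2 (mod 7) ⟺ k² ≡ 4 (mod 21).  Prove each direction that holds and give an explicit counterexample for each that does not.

Both directions fail.

(→) This fails: take k = 9. Then 9 ≡ 2 (mod 7), but 9² = 81 ≡ 18 (mod 21), not 4.

(←) This fails: take k = 5. Then 5² = 25 ≡ 4 (mod 21), yet 5 ≡ 5 (mod 7), not 2.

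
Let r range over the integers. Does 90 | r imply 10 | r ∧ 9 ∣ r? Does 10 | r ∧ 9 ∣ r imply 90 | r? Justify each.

(←) Suppose 10 ∣ r and 9 ∣ r. Any common multiple of 10 and 9 is a multiple of their lcm; here gcd(10, 9) = 1, so lcm(10, 9) = 10·9 = 90, so 90 ∣ r.

(→) If 90 ∣ r, write r = 90q. Since 90 = 9·10, r = 10·(9q), so 10 ∣ r; and since 90 = 10·9, r = 9·(10q), so 9 ∣ r.

Equivalent; both directions hold.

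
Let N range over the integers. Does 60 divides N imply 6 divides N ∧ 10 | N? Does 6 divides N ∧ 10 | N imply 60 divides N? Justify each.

The forward direction holds; the converse fails.

Converse. This fails: take N = 30. Both 6 ∣ 30 and 10 ∣ 30, yet 30 is not a multiple of 60 (since 30 = 0·60 + 30), so 60 ∤ 30.

Forward direction. If 60 ∣ N, write N = 60q. Since 60 = 10·6, N = 6·(10q), so 6 ∣ N; and since 60 = 6·10, N = 10·(6q), so 10 ∣ N.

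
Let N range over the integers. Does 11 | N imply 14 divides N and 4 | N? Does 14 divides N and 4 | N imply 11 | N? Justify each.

[⇒] This fails: take N = 11. Certainly 11 ∣ 11, but 14 ∤ 11.

[⇐] This fails: take N = 28. Both 14 ∣ 28 and 4 ∣ 28, yet 28 is not a multiple of 11 (since 28 = 2·11 + 6), so 11 ∤ 28.

Neither direction holds.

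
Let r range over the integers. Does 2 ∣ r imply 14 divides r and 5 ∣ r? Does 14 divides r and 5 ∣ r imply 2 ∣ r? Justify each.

Not equivalent: only (⇐) holds.

[⇒] This fails: take r = 2. Certainly 2 ∣ 2, but 14 ∤ 2.

[⇐] Suppose 14 ∣ r and 5 ∣ r. Any common multiple of 14 and 5 is a multiple of their lcm; here gcd(14, 5) = 1, so lcm(14, 5) = 14·5 = 70, so 70 ∣ r. Since 2 ∣ 70, it follows that 2 ∣ r.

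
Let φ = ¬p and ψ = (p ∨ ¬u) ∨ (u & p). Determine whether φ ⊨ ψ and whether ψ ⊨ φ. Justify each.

Neither direction holds.

(⟹) This fails. Under p = F, u = T, the left side is true but the right side is false.

(⟸) This fails. Under p = T, u = F, the left side is false but the right side is true.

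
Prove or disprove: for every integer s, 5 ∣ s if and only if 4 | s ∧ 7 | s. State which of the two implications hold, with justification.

Neither implication holds.

(⇒) This fails: take s = 5. Certainly 5 ∣ 5, but 4 ∤ 5.

(⇐) This fails: take s = 28. Both 4 ∣ 28 and 7 ∣ 28, yet 28 is not a multiple of 5 (since 28 = 5·5 + 3), so 5 ∤ 28.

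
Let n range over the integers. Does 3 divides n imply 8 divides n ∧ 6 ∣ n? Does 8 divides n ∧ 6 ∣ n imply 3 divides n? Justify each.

[⇒] This fails: take n = 3. Certainly 3 ∣ 3, but 8 ∤ 3.

[⇐] Suppose 8 ∣ n and 6 ∣ n. Any common multiple of 8 and 6 is a multiple of their lcm; here lcm(8, 6) = 8·6/gcd(8, 6) = 48/2 = 24, so 24 ∣ n. Since 3 ∣ 24, it follows that 3 ∣ n.

The forward direction fails; the converse holds.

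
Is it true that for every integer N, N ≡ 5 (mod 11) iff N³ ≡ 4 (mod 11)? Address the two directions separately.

Both directions hold.

(→) Suppose N ≡ 5 (mod 11). Write N = 11j + 5. Then (11j + 5)³ = 1331j³ + 1815j² + 825j + 125 = 11(121j³ + 165j² + 75j + 11) + 4, so N³ ≡ 4 (mod 11).

(←) For the converse, argue contrapositively. If N ≢ 5 (mod 11), then N is congruent to one of 0, 1, 2, 3, 4, 6, 7, 8, 9, 10 modulo 11, and these give N³ ≡ 0, 1, 8, 5, 9, 7, 2, 6, 3, 10 respectively — never 4.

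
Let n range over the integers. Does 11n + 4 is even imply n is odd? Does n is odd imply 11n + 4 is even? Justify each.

(⟹) This fails: n = 4 gives 11n + 4 = 48, which is even, but 4 is even, not odd.

(⟸) This also fails: n = 1 is odd, but 11n + 4 = 15 is odd, not even.

(⇒) fails and (⇐) fails.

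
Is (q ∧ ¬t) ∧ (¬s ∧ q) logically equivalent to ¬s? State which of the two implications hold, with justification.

Only the forward implication holds.

Converse. This fails. Under s = F, t = F, q = F, the left side is false but the right side is true.

Forward direction. Assume the antecedent. If s is true, the antecedent cannot hold. If s is false, ¬s reduces to true regardless of the other variables. Either way ¬s holds.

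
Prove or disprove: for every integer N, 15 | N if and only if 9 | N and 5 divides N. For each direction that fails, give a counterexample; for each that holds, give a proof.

Only the reverse direction holds.

[⇒] This fails: take N = 15. Certainly 15 ∣ 15, but 9 ∤ 15.

[⇐] Suppose 9 ∣ N and 5 ∣ N. Any common multiple of 9 and 5 is a multiple of their lcm; here gcd(9, 5) = 1, so lcm(9, 5) = 9·5 = 45, so 45 ∣ N. Since 15 ∣ 45, it follows that 15 ∣ N.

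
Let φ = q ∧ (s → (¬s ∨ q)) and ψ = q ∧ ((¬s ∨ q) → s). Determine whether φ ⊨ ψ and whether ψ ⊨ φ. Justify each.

[⇐] Assume the antecedent. If q is true, q ∧ (s → (¬s ∨ q)) reduces to true regardless of the other variables. If q is false, the antecedent cannot hold. Either way q ∧ (s → (¬s ∨ q)) holds.

[⇒] This fails. Under q = T, s = F, the left side is true but the right side is false.

Only the converse holds.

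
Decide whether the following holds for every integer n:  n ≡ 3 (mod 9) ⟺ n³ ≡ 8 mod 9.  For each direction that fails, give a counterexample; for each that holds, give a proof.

Neither implication holds.

(⟹) This fails: take n = 3. Then 3 ≡ 3 (mod 9), but 3³ = 27 ≡ 0 (mod 9), not 8.

(⟸) This fails: take n = 2. Then 2³ = 8 ≡ 8 (mod 9), yet 2 ≡ 2 (mod 9), not 3.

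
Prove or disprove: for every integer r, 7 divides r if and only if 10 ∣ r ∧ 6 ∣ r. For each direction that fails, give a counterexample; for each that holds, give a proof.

Neither implication holds.

(→) This fails: take r = 7. Certainly 7 ∣ 7, but 10 ∤ 7.

(←) This fails: take r = 30. Both 10 ∣ 30 and 6 ∣ 30, yet 30 is not a multiple of 7 (since 30 = 4·7 + 2), so 7 ∤ 30.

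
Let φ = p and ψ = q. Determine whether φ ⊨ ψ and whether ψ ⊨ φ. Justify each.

Both directions fail.

(→) This fails. Under q = F, p = T, the left side is true but the right side is false.

(←) This fails. Under q = T, p = F, the left side is false but the right side is true.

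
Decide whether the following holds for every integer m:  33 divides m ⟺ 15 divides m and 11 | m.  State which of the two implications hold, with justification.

Only the reverse direction holds.

(←) Suppose 15 ∣ m and 11 ∣ m. Any common multiple of 15 and 11 is a multiple of their lcm; here gcd(15, 11) = 1, so lcm(15, 11) = 15·11 = 165, so 165 ∣ m. Since 33 ∣ 165, it follows that 33 ∣ m.

(→) This fails: take m = 33. Certainly 33 ∣ 33, but 15 ∤ 33.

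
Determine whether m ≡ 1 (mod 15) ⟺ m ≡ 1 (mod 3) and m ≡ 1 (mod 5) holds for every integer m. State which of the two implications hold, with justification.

(⟸) If m ≡ 1 (mod 3) and m ≡ 1 (mod 5), then by the Chinese remainder theorem m ≡ 1 (mod 15). This is exactly m ≡ 1 (mod 15).

(⟹) Suppose m ≡ 1 (mod 15); write m = 15j + 1. Since 3 ∣ 15, reducing mod 3 gives m ≡ 1 (mod 3); since 5 ∣ 15, reducing mod 5 gives m ≡ 1 (mod 5).

The biconditional holds.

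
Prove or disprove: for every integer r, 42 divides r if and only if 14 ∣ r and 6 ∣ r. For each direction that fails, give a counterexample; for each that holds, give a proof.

The biconditional holds.

(⇒) If 42 ∣ r, write r = 42q. Since 42 = 3·14, r = 14·(3q), so 14 ∣ r; and since 42 = 7·6, r = 6·(7q), so 6 ∣ r.

(⇐) Suppose 14 ∣ r and 6 ∣ r. Any common multiple of 14 and 6 is a multiple of their lcm; here lcm(14, 6) = 14·6/gcd(14, 6) = 84/2 = 42, so 42 ∣ r.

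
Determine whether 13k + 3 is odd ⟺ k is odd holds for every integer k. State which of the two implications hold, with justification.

Forward direction. This fails: k = 0 gives 13k + 3 = 3, which is odd, but 0 is even, not odd.

Converse. This also fails: k = 5 is odd, but 13k + 3 = 68 is even, not odd.

Both directions fail.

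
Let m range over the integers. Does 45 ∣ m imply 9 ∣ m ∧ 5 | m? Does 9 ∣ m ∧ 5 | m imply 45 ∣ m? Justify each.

Forward direction. If 45 ∣ m, write m = 45q. Since 45 = 5·9, m = 9·(5q), so 9 ∣ m; and since 45 = 9·5, m = 5·(9q), so 5 ∣ m.

Converse. Suppose 9 ∣ m and 5 ∣ m. Any common multiple of 9 and 5 is a multiple of their lcm; here gcd(9, 5) = 1, so lcm(9, 5) = 9·5 = 45, so 45 ∣ m.

Both directions hold; the statement is true.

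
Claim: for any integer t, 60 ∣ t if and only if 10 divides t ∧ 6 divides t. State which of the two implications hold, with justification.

The forward direction holds; the converse fails.

(⇒) If 60 ∣ t, write t = 60q. Since 60 = 6·10, t = 10·(6q), so 10 ∣ t; and since 60 = 10·6, t = 6·(10q), so 6 ∣ t.

(⇐) This fails: take t = 30. Both 10 ∣ 30 and 6 ∣ 30, yet 30 is not a multiple of 60 (since 30 = 0·60 + 30), so 60 ∤ 30.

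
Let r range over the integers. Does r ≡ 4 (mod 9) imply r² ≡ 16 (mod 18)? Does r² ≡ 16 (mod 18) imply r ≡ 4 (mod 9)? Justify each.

(⇒) fails and (⇐) fails.

(→) This fails: take r = 13. Then 13 ≡ 4 (mod 9), but 13² = 169 ≡ 7 (mod 18), not 16.

(←) This fails: take r = 14. Then 14² = 196 ≡ 16 (mod 18), yet 14 ≡ 5 (mod 9), not 4.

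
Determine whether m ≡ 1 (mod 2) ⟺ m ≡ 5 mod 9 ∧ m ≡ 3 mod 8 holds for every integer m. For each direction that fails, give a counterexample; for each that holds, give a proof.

Only the converse holds.

(→) This fails: m = 1 gives 1 ≡ 1 (mod 2) but 1 ≡ 1 (mod 9), so the conjunction on the right does not hold.

(←) Conversely, if m ≡ 5 (mod 9) and m ≡ 3 (mod 8), then by the Chinese remainder theorem m ≡ 59 (mod 72). Since 59 ≡ 1 (mod 2) and 2 ∣ 72, we get m ≡ 1 (mod 2).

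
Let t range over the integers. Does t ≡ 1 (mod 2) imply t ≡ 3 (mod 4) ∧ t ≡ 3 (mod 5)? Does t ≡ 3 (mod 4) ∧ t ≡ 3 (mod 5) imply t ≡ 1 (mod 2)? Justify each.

Not equivalent: only (⇐) holds.

[⇒] This fails: t = 1 gives 1 ≡ 1 (mod 2) but 1 ≡ 1 (mod 4), so the conjunction on the right does not hold.

[⇐] Conversely, if t ≡ 3 (mod 4) and t ≡ 3 (mod 5), then by the Chinese remainder theorem t ≡ 3 (mod 20). Since 3 ≡ 1 (mod 2) and 2 ∣ 20, we get t ≡ 1 (mod 2).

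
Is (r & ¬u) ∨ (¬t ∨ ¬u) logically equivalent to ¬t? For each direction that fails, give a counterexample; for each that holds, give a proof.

The forward direction fails; the converse holds.

Forward direction. This fails. Under r = F, u = F, t = T, the left side is true but the right side is false.

Converse. Assume the antecedent. If r is true, the antecedent forces (r = T, u = F, t = F) or (r = T, u = T, t = F), and (r & ¬u) ∨ (¬t ∨ ¬u) holds there. If r is false, the antecedent forces (r = F, u = F, t = F) or (r = F, u = T, t = F), and (r & ¬u) ∨ (¬t ∨ ¬u) holds there. Either way (r & ¬u) ∨ (¬t ∨ ¬u) holds.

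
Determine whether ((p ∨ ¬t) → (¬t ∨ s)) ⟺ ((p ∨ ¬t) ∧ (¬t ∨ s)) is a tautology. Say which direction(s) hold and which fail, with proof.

The forward direction fails; the converse holds.

(⇒) This fails. Under p = F, s = F, t = T, the left side is true but the right side is false.

(⇐) Assume the antecedent. If s is true, (p ∨ ¬t) → (¬t ∨ s) reduces to true regardless of the other variables. If s is false, the antecedent forces (p = F, s = F, t = F) or (p = T, s = F, t = F), and (p ∨ ¬t) → (¬t ∨ s) holds there. Either way (p ∨ ¬t) → (¬t ∨ s) holds.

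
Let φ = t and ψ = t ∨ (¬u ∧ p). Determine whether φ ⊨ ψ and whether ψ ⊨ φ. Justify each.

(⇒) Assume the antecedent. If t is true, t ∨ (¬u ∧ p) reduces to true regardless of the other variables. If t is false, the antecedent cannot hold. Either way t ∨ (¬u ∧ p) holds.

(⇐) This fails. Under t = F, u = F, p = T, the left side is false but the right side is true.

The forward direction holds; the converse fails.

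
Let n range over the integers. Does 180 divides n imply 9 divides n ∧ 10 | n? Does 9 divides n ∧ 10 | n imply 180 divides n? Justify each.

Only the forward implication holds.

(⟹) If 180 ∣ n, write n = 180q. Since 180 = 20·9, n = 9·(20q), so 9 ∣ n; and since 180 = 18·10, n = 10·(18q), so 10 ∣ n.

(⟸) This fails: take n = 90. Both 9 ∣ 90 and 10 ∣ 90, yet 90 is not a multiple of 180 (since 90 = 0·180 + 90), so 180 ∤ 90.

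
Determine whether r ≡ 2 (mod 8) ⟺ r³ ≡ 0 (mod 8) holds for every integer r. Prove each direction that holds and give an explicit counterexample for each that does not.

Only the forward implication holds.

(⇒) Suppose r ≡ 2 (mod 8). Write r = 8j + 2. Then (8j + 2)³ = 512j³ + 384j² + 96j + 8 = 8(64j³ + 48j² + 12j + 1) + 0, so r³ ≡ 0 (mod 8).

(⇐) This fails: take r = 0. Then 0³ = 0 ≡ 0 (mod 8), yet 0 ≡ 0 (mod 8), not 2.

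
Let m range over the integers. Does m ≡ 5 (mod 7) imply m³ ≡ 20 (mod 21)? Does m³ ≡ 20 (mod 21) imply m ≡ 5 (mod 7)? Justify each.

Neither implication holds.

(→) This fails: take m = 12. Then 12 ≡ 5 (mod 7), but 12³ = 1728 ≡ 6 (mod 21), not 20.

(←) This fails: take m = 17. Then 17³ = 4913 ≡ 20 (mod 21), yet 17 ≡ 3 (mod 7), not 5.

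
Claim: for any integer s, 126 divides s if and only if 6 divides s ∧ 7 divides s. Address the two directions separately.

(⇒) holds; (⇐) fails.

(⟸) This fails: take s = 42. Both 6 ∣ 42 and 7 ∣ 42, yet 42 is not a multiple of 126 (since 42 = 0·126 + 42), so 126 ∤ 42.

(⟹) If 126 ∣ s, write s = 126q. Since 126 = 21·6, s = 6·(21q), so 6 ∣ s; and since 126 = 18·7, s = 7·(18q), so 7 ∣ s.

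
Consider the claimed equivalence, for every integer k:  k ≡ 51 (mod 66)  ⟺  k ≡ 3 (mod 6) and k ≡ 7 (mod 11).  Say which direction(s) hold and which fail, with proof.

Both directions hold.

[⇒] Suppose k ≡ 51 (mod 66); write k = 66j + 51. Since 6 ∣ 66, reducing mod 6 gives k ≡ 51 ≡ 3 (mod 6); since 11 ∣ 66, reducing mod 11 gives k ≡ 51 ≡ 7 (mod 11).

[⇐] Conversely, if k ≡ 3 (mod 6) and k ≡ 7 (mod 11), then by the Chinese remainder theorem k ≡ 51 (mod 66). This is exactly k ≡ 51 (mod 66).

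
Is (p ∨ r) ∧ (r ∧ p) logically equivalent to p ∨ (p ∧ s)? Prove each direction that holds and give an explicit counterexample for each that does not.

(⇒) Assume the antecedent. If s is true, the antecedent forces (s = T, r = T, p = T), and p ∨ (p ∧ s) holds there. If s is false, the antecedent forces (s = F, r = T, p = T), and p ∨ (p ∧ s) holds there. Either way p ∨ (p ∧ s) holds.

(⇐) This fails. Under s = F, r = F, p = T, the left side is false but the right side is true.

Only the forward direction holds.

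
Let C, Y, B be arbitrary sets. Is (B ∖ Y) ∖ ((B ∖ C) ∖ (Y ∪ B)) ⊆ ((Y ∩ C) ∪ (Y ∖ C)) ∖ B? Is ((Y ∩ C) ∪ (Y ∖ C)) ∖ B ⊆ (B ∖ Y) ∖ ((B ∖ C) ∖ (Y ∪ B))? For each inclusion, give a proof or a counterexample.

(⟹) This inclusion fails. Take C = ∅, Y = ∅, B = {1}; then 1 ∈ (B ∖ Y) ∖ ((B ∖ C) ∖ (Y ∪ B)) but 1 ∉ ((Y ∩ C) ∪ (Y ∖ C)) ∖ B.

(⟸) This inclusion fails. Take C = ∅, Y = {1}, B = ∅; then 1 ∈ ((Y ∩ C) ∪ (Y ∖ C)) ∖ B but 1 ∉ (B ∖ Y) ∖ ((B ∖ C) ∖ (Y ∪ B)).

(⊆) fails and (⊇) fails.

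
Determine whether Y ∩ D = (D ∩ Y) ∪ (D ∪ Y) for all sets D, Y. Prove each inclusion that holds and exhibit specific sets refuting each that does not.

The sets are not equal: only the forward inclusion holds.

Forward inclusion. Let x ∈ Y ∩ D. Then x ∈ D ∩ Y, from which x ∈ (D ∩ Y) ∪ (D ∪ Y).

Reverse inclusion. This inclusion fails. Take D = {1}, Y = ∅; then 1 ∈ (D ∩ Y) ∪ (D ∪ Y) but 1 ∉ Y ∩ D.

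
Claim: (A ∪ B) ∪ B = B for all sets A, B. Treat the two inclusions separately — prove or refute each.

(⊆) fails; (⊇) holds.

(⟸) Let x ∈ B. Then either x ∈ B and x ∉ A; or x ∈ A ∩ B. In each case x ∈ (A ∪ B) ∪ B, so B ⊆ (A ∪ B) ∪ B.

(⟹) This inclusion fails. Take A = {1}, B = ∅; then 1 ∈ (A ∪ B) ∪ B but 1 ∉ B.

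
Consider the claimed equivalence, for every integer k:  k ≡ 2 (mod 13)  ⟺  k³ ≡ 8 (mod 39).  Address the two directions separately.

Neither direction holds.

(→) This fails: take k = 15. Then 15 ≡ 2 (mod 13), but 15³ = 3375 ≡ 21 (mod 39), not 8.

(←) This fails: take k = 5. Then 5³ = 125 ≡ 8 (mod 39), yet 5 ≡ 5 (mod 13), not 2.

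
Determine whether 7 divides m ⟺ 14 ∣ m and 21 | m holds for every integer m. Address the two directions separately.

[⇒] This fails: take m = 7. Certainly 7 ∣ 7, but 14 ∤ 7.

[⇐] Suppose 14 ∣ m and 21 ∣ m. Any common multiple of 14 and 21 is a multiple of their lcm; here lcm(14, 21) = 14·21/gcd(14, 21) = 294/7 = 42, so 42 ∣ m. Since 7 ∣ 42, it follows that 7 ∣ m.

Only the converse holds.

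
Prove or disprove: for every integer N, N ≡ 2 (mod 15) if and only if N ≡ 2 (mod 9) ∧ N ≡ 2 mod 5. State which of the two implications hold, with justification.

Not equivalent: only (⇐) holds.

(⟹) This fails: N = 32 gives 32 ≡ 2 (mod 15) but 32 ≡ 5 (mod 9), so the conjunction on the right does not hold.

(⟸) Conversely, if N ≡ 2 (mod 9) and N ≡ 2 (mod 5), then by the Chinese remainder theorem N ≡ 2 (mod 45). Since 2 ≡ 2 (mod 15) and 15 ∣ 45, we get N ≡ 2 (mod 15).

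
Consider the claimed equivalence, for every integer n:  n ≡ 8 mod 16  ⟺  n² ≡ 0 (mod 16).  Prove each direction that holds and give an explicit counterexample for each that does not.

(⇒) holds; (⇐) fails.

(⟹) Suppose n ≡ 8 mod 16. Write n = 16j + 8. Then (16j + 8)² = 256j² + 256j + 64 = 16(16j² + 16j + 4) + 0, so n² ≡ 0 (mod 16).

(⟸) This fails: take n = 0. Then 0² = 0 ≡ 0 (mod 16), yet 0 ≡ 0 (mod 16), not 8.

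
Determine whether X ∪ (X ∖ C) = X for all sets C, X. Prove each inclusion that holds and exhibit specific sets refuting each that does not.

Forward inclusion. Let x ∈ X ∪ (X ∖ C). Then either x ∈ X and x ∉ C; or x ∈ C ∩ X. In each case x ∈ X, so X ∪ (X ∖ C) ⊆ X.

Reverse inclusion. Let x ∈ X. Then either x ∈ X and x ∉ C; or x ∈ C ∩ X. In each case x ∈ X ∪ (X ∖ C), so X ⊆ X ∪ (X ∖ C).

Both inclusions hold; the sets are equal.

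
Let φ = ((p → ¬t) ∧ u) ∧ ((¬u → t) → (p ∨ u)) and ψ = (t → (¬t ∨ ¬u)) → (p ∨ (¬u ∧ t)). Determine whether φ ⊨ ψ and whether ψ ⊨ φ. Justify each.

(⇒) This fails. Under t = F, p = F, u = T, the left side is true but the right side is false.

(⇐) This fails. Under t = T, p = F, u = F, the left side is false but the right side is true.

Neither direction holds.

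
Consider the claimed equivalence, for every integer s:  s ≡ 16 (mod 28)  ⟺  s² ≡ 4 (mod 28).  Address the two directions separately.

[⇒] Suppose s ≡ 16 (mod 28). Write s = 28j + 16. Then (28j + 16)² = 784j² + 896j + 256 = 28(28j² + 32j + 9) + 4, so s² ≡ 4 (mod 28).

[⇐] This fails: take s = 2. Then 2² = 4 ≡ 4 (mod 28), yet 2 ≡ 2 (mod 28), not 16.

Only the forward implication holds.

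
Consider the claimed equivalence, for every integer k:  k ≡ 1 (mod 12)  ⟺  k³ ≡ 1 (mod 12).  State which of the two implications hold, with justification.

(⟹) Suppose k ≡ 1 (mod 12). Write k = 12j + 1. Then (12j + 1)³ = 1728j³ + 432j² + 36j + 1 = 12(144j³ + 36j² + 3j) + 1, so k³ ≡ 1 (mod 12).

(⟸) Conversely, suppose k³ ≡ 1 (mod 12). The only residue r in {0, …, 11} with r³ ≡ 1 (mod 12) is r = 1, so k ≡ 1 (mod 12).

Both directions hold.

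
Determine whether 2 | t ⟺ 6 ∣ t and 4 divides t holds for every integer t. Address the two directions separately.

[⇐] Suppose 6 ∣ t and 4 ∣ t. Any common multiple of 6 and 4 is a multiple of their lcm; here lcm(6, 4) = 6·4/gcd(6, 4) = 24/2 = 12, so 12 ∣ t. Since 2 ∣ 12, it follows that 2 ∣ t.

[⇒] This fails: take t = 2. Certainly 2 ∣ 2, but 6 ∤ 2.

Only the reverse direction holds.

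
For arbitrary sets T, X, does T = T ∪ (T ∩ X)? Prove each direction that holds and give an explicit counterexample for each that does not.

Both inclusions hold.

(⟹) Let x ∈ T. Then either x ∈ T and x ∉ X; or x ∈ T ∩ X. In each case x ∈ T ∪ (T ∩ X), so T ⊆ T ∪ (T ∩ X).

(⟸) Let x ∈ T ∪ (T ∩ X). Then either x ∈ T and x ∉ X; or x ∈ T ∩ X. In each case x ∈ T, so T ∪ (T ∩ X) ⊆ T.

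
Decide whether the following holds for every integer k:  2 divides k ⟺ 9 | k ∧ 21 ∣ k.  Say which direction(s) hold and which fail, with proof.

Both directions fail.

(⇒) This fails: take k = 2. Certainly 2 ∣ 2, but 9 ∤ 2.

(⇐) This fails: take k = 63. Both 9 ∣ 63 and 21 ∣ 63, yet 63 is not a multiple of 2 (since 63 = 31·2 + 1), so 2 ∤ 63.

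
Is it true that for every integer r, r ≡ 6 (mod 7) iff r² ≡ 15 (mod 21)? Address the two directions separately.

(⇒) fails and (⇐) fails.

[⇒] This fails: take r = 13. Then 13 ≡ 6 (mod 7), but 13² = 169 ≡ 1 (mod 21), not 15.

[⇐] This fails: take r = 15. Then 15² = 225 ≡ 15 (mod 21), yet 15 ≡ 1 (mod 7), not 6.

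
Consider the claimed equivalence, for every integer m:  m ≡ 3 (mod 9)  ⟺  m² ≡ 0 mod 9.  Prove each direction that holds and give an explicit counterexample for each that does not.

The forward direction holds; the converse fails.

Forward direction. Suppose m ≡ 3 (mod 9). Write m = 9j + 3. Then (9j + 3)² = 81j² + 54j + 9 = 9(9j² + 6j + 1) + 0, so m² ≡ 0 (mod 9).

Converse. This fails: take m = 0. Then 0² = 0 ≡ 0 (mod 9), yet 0 ≡ 0 (mod 9), not 3.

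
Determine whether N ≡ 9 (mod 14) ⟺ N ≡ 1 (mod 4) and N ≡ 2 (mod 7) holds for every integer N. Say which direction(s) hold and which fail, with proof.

(⇒) This fails: N = 23 gives 23 ≡ 9 (mod 14) but 23 ≡ 3 (mod 4), so the conjunction on the right does not hold.

(⇐) Conversely, if N ≡ 1 (mod 4) and N ≡ 2 (mod 7), then by the Chinese remainder theorem N ≡ 9 (mod 28). Since 9 ≡ 9 (mod 14) and 14 ∣ 28, we get N ≡ 9 (mod 14).

Only the reverse direction holds.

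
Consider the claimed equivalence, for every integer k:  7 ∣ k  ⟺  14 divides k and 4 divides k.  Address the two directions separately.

[⇒] This fails: take k = 7. Certainly 7 ∣ 7, but 14 ∤ 7.

[⇐] Suppose 14 ∣ k and 4 ∣ k. Any common multiple of 14 and 4 is a multiple of their lcm; here lcm(14, 4) = 14·4/gcd(14, 4) = 56/2 = 28, so 28 ∣ k. Since 7 ∣ 28, it follows that 7 ∣ k.

Only the reverse direction holds.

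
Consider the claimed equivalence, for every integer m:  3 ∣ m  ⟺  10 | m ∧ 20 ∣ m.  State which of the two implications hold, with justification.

Both directions fail.

[⇒] This fails: take m = 3. Certainly 3 ∣ 3, but 10 ∤ 3.

[⇐] This fails: take m = 20. Both 10 ∣ 20 and 20 ∣ 20, yet 20 is not a multiple of 3 (since 20 = 6·3 + 2), so 3 ∤ 20.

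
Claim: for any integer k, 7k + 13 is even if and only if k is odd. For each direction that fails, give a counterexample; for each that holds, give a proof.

(⟹) Suppose 7k + 13 is even. Since 7 is odd, 7k and k have the same parity, so 7k + 13 ≡ k + 13 (mod 2). As 13 is odd, 7k + 13 is even exactly when k is odd. Thus k is odd.

(⟸) Conversely, suppose k is odd; write k = 2j + 1. Then 7k + 13 = 7·(2j + 1) + 13 = 2·7j + 20, which is even.

Equivalent; both directions hold.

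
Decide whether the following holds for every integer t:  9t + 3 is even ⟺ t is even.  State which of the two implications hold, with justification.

Both directions fail.

(→) This fails: t = 3 gives 9t + 3 = 30, which is even, but 3 is odd, not even.

(←) This also fails: t = 2 is even, but 9t + 3 = 21 is odd, not even.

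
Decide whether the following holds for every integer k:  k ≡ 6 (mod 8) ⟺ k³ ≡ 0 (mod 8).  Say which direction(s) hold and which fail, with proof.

Not equivalent: only (⇒) holds.

[⇒] Suppose k ≡ 6 (mod 8). Write k = 8j + 6. Then (8j + 6)³ = 512j³ + 1152j² + 864j + 216 = 8(64j³ + 144j² + 108j + 27) + 0, so k³ ≡ 0 (mod 8).

[⇐] This fails: take k = 0. Then 0³ = 0 ≡ 0 (mod 8), yet 0 ≡ 0 (mod 8), not 6.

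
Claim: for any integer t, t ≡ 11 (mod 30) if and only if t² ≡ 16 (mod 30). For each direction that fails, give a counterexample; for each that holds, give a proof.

Neither implication holds.

Forward direction. This fails: take t = 11. Then 11 ≡ 11 (mod 30), but 11² = 121 ≡ 1 (mod 30), not 16.

Converse. This fails: take t = 4. Then 4² = 16 ≡ 16 (mod 30), yet 4 ≡ 4 (mod 30), not 11.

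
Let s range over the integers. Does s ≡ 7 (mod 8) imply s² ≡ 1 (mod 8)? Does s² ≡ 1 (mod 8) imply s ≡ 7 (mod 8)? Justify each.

The forward direction holds; the converse fails.

(⟹) Suppose s ≡ 7 (mod 8). Write s = 8j + 7. Then (8j + 7)² = 64j² + 112j + 49 = 8(8j² + 14j + 6) + 1, so s² ≡ 1 (mod 8).

(⟸) This fails: take s = 1. Then 1² = 1 ≡ 1 (mod 8), yet 1 ≡ 1 (mod 8), not 7.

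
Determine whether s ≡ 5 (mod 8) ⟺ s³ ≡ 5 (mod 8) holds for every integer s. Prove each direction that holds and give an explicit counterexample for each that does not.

(←) Suppose s³ ≡ 5 (mod 8). The only residue r in {0, …, 7} with r³ ≡ 5 (mod 8) is r = 5, so s ≡ 5 (mod 8).

(→) Suppose s ≡ 5 (mod 8). Write s = 8j + 5. Then (8j + 5)³ = 512j³ + 960j² + 600j + 125 = 8(64j³ + 120j² + 75j + 15) + 5, so s³ ≡ 5 (mod 8).

Both directions hold.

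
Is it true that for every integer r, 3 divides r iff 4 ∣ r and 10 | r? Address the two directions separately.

(⇒) This fails: take r = 3. Certainly 3 ∣ 3, but 4 ∤ 3.

(⇐) This fails: take r = 20. Both 4 ∣ 20 and 10 ∣ 20, yet 20 is not a multiple of 3 (since 20 = 6·3 + 2), so 3 ∤ 20.

Neither implication holds.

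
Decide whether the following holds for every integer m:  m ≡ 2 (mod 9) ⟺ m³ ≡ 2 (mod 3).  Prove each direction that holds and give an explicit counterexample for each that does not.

(→) Suppose m ≡ 2 (mod 9). Then m³ ≡ 2³ = 8 (mod 9), and since 3 ∣ 9, also m³ ≡ 2 (mod 3).

(←) This fails: take m = 5. Then 5³ = 125 ≡ 2 (mod 3), yet 5 ≡ 5 (mod 9), not 2.

Not equivalent: only (⇒) holds.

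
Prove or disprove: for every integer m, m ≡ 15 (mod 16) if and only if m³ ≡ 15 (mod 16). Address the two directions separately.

Both directions hold.

(→) Suppose m ≡ 15 (mod 16). Write m = 16j + 15. Then (16j + 15)³ = 4096j³ + 11520j² + 10800j + 3375 = 16(256j³ + 720j² + 675j + 210) + 15, so m³ ≡ 15 (mod 16).

(←) Conversely, suppose m³ ≡ 15 (mod 16). The only residue r in {0, …, 15} with r³ ≡ 15 (mod 16) is r = 15, so m ≡ 15 (mod 16).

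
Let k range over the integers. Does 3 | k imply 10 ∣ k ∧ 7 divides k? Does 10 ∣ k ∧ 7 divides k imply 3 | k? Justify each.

[⇒] This fails: take k = 3. Certainly 3 ∣ 3, but 10 ∤ 3.

[⇐] This fails: take k = 70. Both 10 ∣ 70 and 7 ∣ 70, yet 70 is not a multiple of 3 (since 70 = 23·3 + 1), so 3 ∤ 70.

Neither direction holds.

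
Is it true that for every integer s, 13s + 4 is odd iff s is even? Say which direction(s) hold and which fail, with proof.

Neither implication holds.

Forward direction. This fails: s = 5 gives 13s + 4 = 69, which is odd, but 5 is odd, not even.

Converse. This also fails: s = 2 is even, but 13s + 4 = 30 is even, not odd.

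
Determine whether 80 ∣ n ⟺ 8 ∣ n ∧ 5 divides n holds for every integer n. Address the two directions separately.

The forward direction holds; the converse fails.

[⇒] If 80 ∣ n, write n = 80q. Since 80 = 10·8, n = 8·(10q), so 8 ∣ n; and since 80 = 16·5, n = 5·(16q), so 5 ∣ n.

[⇐] This fails: take n = 40. Both 8 ∣ 40 and 5 ∣ 40, yet 40 is not a multiple of 80 (since 40 = 0·80 + 40), so 80 ∤ 40.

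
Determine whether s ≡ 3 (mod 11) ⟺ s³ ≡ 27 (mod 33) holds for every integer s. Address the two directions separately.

Not equivalent: only (⇐) holds.

(⟹) This fails: take s = 14. Then 14 ≡ 3 (mod 11), but 14³ = 2744 ≡ 5 (mod 33), not 27.

(⟸) Conversely, the residues r modulo 33 with r³ ≡ 27 (mod 33) are exactly {3}, and each is ≡ 3 (mod 11).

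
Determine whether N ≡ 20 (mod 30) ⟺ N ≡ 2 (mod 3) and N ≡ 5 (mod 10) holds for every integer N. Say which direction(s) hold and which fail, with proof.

Forward direction. This fails: N = 20 gives 20 ≡ 20 (mod 30) but 20 ≡ 0 (mod 10), so the conjunction on the right does not hold.

Converse. This fails: N = 5 satisfies both congruences on the right (5 ≡ 2 mod 3 and 5 ≡ 5 mod 10) yet 5 ≡ 5 (mod 30), not 20.

Neither direction holds.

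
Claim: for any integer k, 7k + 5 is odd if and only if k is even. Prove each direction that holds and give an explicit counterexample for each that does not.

Both implications hold.

[⇒] Suppose 7k + 5 is odd. Since 7 is odd, 7k and k have the same parity, so 7k + 5 ≡ k + 5 (mod 2). As 5 is odd, 7k + 5 is odd exactly when k is even. Thus k is even.

[⇐] Conversely, suppose k is even; write k = 2j. Then 7k + 5 = 7·(2j) + 5 = 2·7j + 5, which is odd.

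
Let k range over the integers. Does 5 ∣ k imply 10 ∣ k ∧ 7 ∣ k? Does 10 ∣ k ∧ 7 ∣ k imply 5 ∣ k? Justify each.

(⟹) This fails: take k = 5. Certainly 5 ∣ 5, but 10 ∤ 5.

(⟸) Suppose 10 ∣ k and 7 ∣ k. Any common multiple of 10 and 7 is a multiple of their lcm; here gcd(10, 7) = 1, so lcm(10, 7) = 10·7 = 70, so 70 ∣ k. Since 5 ∣ 70, it follows that 5 ∣ k.

Not equivalent: only (⇐) holds.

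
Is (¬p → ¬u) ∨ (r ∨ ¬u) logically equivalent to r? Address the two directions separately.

Not equivalent: only (⇐) holds.

(⇒) This fails. Under r = F, u = F, p = F, the left side is true but the right side is false.

(⇐) Assume the antecedent. If r is true, (¬p → ¬u) ∨ (r ∨ ¬u) reduces to true regardless of the other variables. If r is false, the antecedent cannot hold. Either way (¬p → ¬u) ∨ (r ∨ ¬u) holds.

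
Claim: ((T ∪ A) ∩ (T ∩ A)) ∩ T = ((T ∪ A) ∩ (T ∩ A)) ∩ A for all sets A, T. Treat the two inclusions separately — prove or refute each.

(⟹) Let x ∈ ((T ∪ A) ∩ (T ∩ A)) ∩ T. Then x ∈ A ∩ T, from which x ∈ ((T ∪ A) ∩ (T ∩ A)) ∩ A.

(⟸) Let x ∈ ((T ∪ A) ∩ (T ∩ A)) ∩ A. Then x ∈ A ∩ T, from which x ∈ ((T ∪ A) ∩ (T ∩ A)) ∩ T.

Both inclusions hold.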